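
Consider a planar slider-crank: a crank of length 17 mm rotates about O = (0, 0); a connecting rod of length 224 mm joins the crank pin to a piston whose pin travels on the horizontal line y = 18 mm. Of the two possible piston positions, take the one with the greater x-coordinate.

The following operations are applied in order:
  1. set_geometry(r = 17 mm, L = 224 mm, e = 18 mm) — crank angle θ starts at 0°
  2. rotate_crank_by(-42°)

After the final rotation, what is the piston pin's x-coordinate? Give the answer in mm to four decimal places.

234.6990

set_geometry: r = 17 mm, L = 224 mm, e = 18 mm; θ ← 0°
rotate_crank_by(-42°): θ ← 0° -42° = -42°
crank pin P = (r cos θ, r sin θ) = (12.633462, -11.375220)
h = r sin θ − e = -11.375220 − 18 = -29.375220
x = r cos θ + √(L² − h²) = 12.633462 + √(50176.0 − 862.9036) = 12.633462 + 222.065523 = 234.698985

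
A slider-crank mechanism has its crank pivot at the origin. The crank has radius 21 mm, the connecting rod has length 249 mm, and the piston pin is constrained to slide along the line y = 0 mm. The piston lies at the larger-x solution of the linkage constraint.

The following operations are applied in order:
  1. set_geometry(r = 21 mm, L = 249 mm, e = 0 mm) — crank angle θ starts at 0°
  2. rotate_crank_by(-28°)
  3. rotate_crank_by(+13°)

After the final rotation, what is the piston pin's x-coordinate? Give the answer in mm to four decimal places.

set_geometry: r = 21 mm, L = 249 mm, e = 0 mm; θ ← 0°
rotate_crank_by(-28°): θ ← 0° -28° = -28°
rotate_crank_by(+13°): θ ← -28° +13° = -15°
crank pin P = (r cos θ, r sin θ) = (20.284442, -5.435200)
h = r sin θ − e = -5.435200 − 0 = -5.435200
x = r cos θ + √(L² − h²) = 20.284442 + √(62001.0 − 29.5414) = 20.284442 + 248.940673 = 269.225115

269.2251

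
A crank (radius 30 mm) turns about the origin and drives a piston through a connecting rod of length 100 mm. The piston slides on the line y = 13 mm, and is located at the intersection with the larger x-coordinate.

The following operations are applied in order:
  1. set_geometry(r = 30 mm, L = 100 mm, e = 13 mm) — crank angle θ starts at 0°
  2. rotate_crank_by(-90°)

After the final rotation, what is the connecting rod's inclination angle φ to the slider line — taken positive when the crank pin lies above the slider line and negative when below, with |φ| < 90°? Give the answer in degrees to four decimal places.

-25.4676

set_geometry: r = 30 mm, L = 100 mm, e = 13 mm; θ ← 0°
rotate_crank_by(-90°): θ ← 0° -90° = -90°
crank pin P = (r cos θ, r sin θ) = (0.000000, -30.000000)
h = r sin θ − e = -30.000000 − 13 = -43.000000
sin φ = h / L = -43.000000 / 100 = -0.43000000
φ = arcsin(-0.43000000) = -25.467560°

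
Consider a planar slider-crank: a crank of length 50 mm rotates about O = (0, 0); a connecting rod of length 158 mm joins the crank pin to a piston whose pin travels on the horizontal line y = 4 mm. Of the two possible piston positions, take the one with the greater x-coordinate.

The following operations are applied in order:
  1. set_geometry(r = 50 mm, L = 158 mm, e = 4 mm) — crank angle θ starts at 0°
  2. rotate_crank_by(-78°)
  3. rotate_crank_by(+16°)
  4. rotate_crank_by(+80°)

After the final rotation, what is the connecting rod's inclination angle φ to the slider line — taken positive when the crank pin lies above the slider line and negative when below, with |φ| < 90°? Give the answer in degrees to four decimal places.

4.1561

set_geometry: r = 50 mm, L = 158 mm, e = 4 mm; θ ← 0°
rotate_crank_by(-78°): θ ← 0° -78° = -78°
rotate_crank_by(+16°): θ ← -78° +16° = -62°
rotate_crank_by(+80°): θ ← -62° +80° = 18°
crank pin P = (r cos θ, r sin θ) = (47.552826, 15.450850)
h = r sin θ − e = 15.450850 − 4 = 11.450850
sin φ = h / L = 11.450850 / 158 = 0.07247373
φ = arcsin(0.07247373) = 4.156083°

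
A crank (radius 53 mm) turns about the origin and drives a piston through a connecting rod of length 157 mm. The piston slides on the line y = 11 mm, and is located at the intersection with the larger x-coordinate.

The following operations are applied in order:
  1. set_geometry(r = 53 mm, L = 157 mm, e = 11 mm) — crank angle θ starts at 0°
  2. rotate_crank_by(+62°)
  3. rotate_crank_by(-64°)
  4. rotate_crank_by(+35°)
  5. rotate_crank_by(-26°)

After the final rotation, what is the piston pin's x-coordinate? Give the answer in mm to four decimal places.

set_geometry: r = 53 mm, L = 157 mm, e = 11 mm; θ ← 0°
rotate_crank_by(+62°): θ ← 0° +62° = 62°
rotate_crank_by(-64°): θ ← 62° -64° = -2°
rotate_crank_by(+35°): θ ← -2° +35° = 33°
rotate_crank_by(-26°): θ ← 33° -26° = 7°
crank pin P = (r cos θ, r sin θ) = (52.604946, 6.459075)
h = r sin θ − e = 6.459075 − 11 = -4.540925
x = r cos θ + √(L² − h²) = 52.604946 + √(24649.0 − 20.6200) = 52.604946 + 156.934317 = 209.539264

209.5393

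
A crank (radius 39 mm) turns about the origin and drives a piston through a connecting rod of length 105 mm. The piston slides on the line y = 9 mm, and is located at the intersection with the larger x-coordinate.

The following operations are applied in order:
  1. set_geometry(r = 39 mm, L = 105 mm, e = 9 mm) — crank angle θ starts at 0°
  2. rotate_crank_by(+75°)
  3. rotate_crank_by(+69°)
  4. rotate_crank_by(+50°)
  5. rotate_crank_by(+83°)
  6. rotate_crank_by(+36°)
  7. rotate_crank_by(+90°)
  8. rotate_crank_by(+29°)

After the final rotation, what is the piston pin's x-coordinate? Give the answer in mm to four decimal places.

113.2242

set_geometry: r = 39 mm, L = 105 mm, e = 9 mm; θ ← 0°
rotate_crank_by(+75°): θ ← 0° +75° = 75°
rotate_crank_by(+69°): θ ← 75° +69° = 144°
rotate_crank_by(+50°): θ ← 144° +50° = 194°
rotate_crank_by(+83°): θ ← 194° +83° = 277°
rotate_crank_by(+36°): θ ← 277° +36° = 313°
rotate_crank_by(+90°): θ ← 313° +90° = 403°
rotate_crank_by(+29°): θ ← 403° +29° = 432°
crank pin P = (r cos θ, r sin θ) = (12.051663, 37.091204)
h = r sin θ − e = 37.091204 − 9 = 28.091204
x = r cos θ + √(L² − h²) = 12.051663 + √(11025.0 − 789.1157) = 12.051663 + 101.172547 = 113.224210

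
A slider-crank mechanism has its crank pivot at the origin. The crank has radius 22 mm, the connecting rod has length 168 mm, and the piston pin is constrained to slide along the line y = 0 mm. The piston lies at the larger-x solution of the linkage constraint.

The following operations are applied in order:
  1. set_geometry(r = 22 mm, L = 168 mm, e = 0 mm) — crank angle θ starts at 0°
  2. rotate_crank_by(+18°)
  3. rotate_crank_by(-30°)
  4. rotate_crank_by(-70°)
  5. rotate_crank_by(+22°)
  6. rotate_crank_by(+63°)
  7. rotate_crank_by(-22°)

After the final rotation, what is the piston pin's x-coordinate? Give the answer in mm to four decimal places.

188.6487

set_geometry: r = 22 mm, L = 168 mm, e = 0 mm; θ ← 0°
rotate_crank_by(+18°): θ ← 0° +18° = 18°
rotate_crank_by(-30°): θ ← 18° -30° = -12°
rotate_crank_by(-70°): θ ← -12° -70° = -82°
rotate_crank_by(+22°): θ ← -82° +22° = -60°
rotate_crank_by(+63°): θ ← -60° +63° = 3°
rotate_crank_by(-22°): θ ← 3° -22° = -19°
crank pin P = (r cos θ, r sin θ) = (20.801409, -7.162499)
h = r sin θ − e = -7.162499 − 0 = -7.162499
x = r cos θ + √(L² − h²) = 20.801409 + √(28224.0 − 51.3014) = 20.801409 + 167.847248 = 188.648656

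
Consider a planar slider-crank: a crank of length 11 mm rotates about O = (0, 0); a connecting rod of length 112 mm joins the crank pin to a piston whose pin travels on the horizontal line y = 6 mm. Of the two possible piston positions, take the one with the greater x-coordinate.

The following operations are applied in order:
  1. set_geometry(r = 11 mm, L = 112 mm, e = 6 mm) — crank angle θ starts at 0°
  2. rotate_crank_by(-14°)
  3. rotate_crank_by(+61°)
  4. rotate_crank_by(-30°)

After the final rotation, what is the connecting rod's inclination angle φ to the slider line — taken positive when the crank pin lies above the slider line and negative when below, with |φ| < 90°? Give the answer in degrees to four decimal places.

set_geometry: r = 11 mm, L = 112 mm, e = 6 mm; θ ← 0°
rotate_crank_by(-14°): θ ← 0° -14° = -14°
rotate_crank_by(+61°): θ ← -14° +61° = 47°
rotate_crank_by(-30°): θ ← 47° -30° = 17°
crank pin P = (r cos θ, r sin θ) = (10.519352, 3.216089)
h = r sin θ − e = 3.216089 − 6 = -2.783911
sin φ = h / L = -2.783911 / 112 = -0.02485635
φ = arcsin(-0.02485635) = -1.424311°

-1.4243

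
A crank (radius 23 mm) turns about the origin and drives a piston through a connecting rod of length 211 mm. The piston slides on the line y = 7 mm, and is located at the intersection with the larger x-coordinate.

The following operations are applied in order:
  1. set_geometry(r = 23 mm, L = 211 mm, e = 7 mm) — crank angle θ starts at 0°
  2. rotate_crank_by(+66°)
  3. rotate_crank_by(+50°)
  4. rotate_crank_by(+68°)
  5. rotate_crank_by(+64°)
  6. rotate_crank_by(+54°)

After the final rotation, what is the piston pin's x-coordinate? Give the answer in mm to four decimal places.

221.5168

set_geometry: r = 23 mm, L = 211 mm, e = 7 mm; θ ← 0°
rotate_crank_by(+66°): θ ← 0° +66° = 66°
rotate_crank_by(+50°): θ ← 66° +50° = 116°
rotate_crank_by(+68°): θ ← 116° +68° = 184°
rotate_crank_by(+64°): θ ← 184° +64° = 248°
rotate_crank_by(+54°): θ ← 248° +54° = 302°
crank pin P = (r cos θ, r sin θ) = (12.188143, -19.505106)
h = r sin θ − e = -19.505106 − 7 = -26.505106
x = r cos θ + √(L² − h²) = 12.188143 + √(44521.0 − 702.5207) = 12.188143 + 209.328640 = 221.516783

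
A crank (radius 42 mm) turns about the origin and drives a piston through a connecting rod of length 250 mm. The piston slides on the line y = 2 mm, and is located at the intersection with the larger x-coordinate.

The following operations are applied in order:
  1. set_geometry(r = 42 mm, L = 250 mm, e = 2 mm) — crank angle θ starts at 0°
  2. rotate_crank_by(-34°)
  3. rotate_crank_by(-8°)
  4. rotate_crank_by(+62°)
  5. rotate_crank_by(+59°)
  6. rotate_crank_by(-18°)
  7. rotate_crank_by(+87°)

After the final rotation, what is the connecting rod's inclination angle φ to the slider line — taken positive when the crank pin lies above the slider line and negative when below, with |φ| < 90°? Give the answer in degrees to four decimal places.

4.6476

set_geometry: r = 42 mm, L = 250 mm, e = 2 mm; θ ← 0°
rotate_crank_by(-34°): θ ← 0° -34° = -34°
rotate_crank_by(-8°): θ ← -34° -8° = -42°
rotate_crank_by(+62°): θ ← -42° +62° = 20°
rotate_crank_by(+59°): θ ← 20° +59° = 79°
rotate_crank_by(-18°): θ ← 79° -18° = 61°
rotate_crank_by(+87°): θ ← 61° +87° = 148°
crank pin P = (r cos θ, r sin θ) = (-35.618020, 22.256609)
h = r sin θ − e = 22.256609 − 2 = 20.256609
sin φ = h / L = 20.256609 / 250 = 0.08102644
φ = arcsin(0.08102644) = 4.647568°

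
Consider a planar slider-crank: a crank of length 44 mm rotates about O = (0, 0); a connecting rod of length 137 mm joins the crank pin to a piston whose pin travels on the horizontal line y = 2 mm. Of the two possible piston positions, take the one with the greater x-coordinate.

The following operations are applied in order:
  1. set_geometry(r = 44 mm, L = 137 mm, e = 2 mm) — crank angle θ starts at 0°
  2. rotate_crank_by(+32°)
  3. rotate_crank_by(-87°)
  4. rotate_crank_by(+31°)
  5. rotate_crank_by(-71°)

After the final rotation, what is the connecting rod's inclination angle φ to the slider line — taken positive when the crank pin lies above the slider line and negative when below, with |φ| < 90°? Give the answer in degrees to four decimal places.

set_geometry: r = 44 mm, L = 137 mm, e = 2 mm; θ ← 0°
rotate_crank_by(+32°): θ ← 0° +32° = 32°
rotate_crank_by(-87°): θ ← 32° -87° = -55°
rotate_crank_by(+31°): θ ← -55° +31° = -24°
rotate_crank_by(-71°): θ ← -24° -71° = -95°
crank pin P = (r cos θ, r sin θ) = (-3.834853, -43.832567)
h = r sin θ − e = -43.832567 − 2 = -45.832567
sin φ = h / L = -45.832567 / 137 = -0.33454428
φ = arcsin(-0.33454428) = -19.544828°

-19.5448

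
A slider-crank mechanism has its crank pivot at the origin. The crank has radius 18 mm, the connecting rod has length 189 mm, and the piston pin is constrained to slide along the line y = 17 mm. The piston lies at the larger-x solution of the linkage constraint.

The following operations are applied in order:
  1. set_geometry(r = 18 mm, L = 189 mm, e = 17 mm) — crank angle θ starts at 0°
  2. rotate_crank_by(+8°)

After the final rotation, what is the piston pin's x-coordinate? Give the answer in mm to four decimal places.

set_geometry: r = 18 mm, L = 189 mm, e = 17 mm; θ ← 0°
rotate_crank_by(+8°): θ ← 0° +8° = 8°
crank pin P = (r cos θ, r sin θ) = (17.824825, 2.505116)
h = r sin θ − e = 2.505116 − 17 = -14.494884
x = r cos θ + √(L² − h²) = 17.824825 + √(35721.0 − 210.1017) = 17.824825 + 188.443356 = 206.268181

206.2682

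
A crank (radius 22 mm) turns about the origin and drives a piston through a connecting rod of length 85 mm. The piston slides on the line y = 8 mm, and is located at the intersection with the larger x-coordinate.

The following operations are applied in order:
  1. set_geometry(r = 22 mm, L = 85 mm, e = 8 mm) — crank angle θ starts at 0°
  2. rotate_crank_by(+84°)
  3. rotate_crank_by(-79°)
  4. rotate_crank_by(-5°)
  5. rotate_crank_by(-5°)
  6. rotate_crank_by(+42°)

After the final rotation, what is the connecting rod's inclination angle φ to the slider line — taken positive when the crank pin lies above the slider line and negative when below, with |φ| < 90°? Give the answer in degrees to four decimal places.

3.5343

set_geometry: r = 22 mm, L = 85 mm, e = 8 mm; θ ← 0°
rotate_crank_by(+84°): θ ← 0° +84° = 84°
rotate_crank_by(-79°): θ ← 84° -79° = 5°
rotate_crank_by(-5°): θ ← 5° -5° = 0°
rotate_crank_by(-5°): θ ← 0° -5° = -5°
rotate_crank_by(+42°): θ ← -5° +42° = 37°
crank pin P = (r cos θ, r sin θ) = (17.569981, 13.239931)
h = r sin θ − e = 13.239931 − 8 = 5.239931
sin φ = h / L = 5.239931 / 85 = 0.06164624
φ = arcsin(0.06164624) = 3.534310°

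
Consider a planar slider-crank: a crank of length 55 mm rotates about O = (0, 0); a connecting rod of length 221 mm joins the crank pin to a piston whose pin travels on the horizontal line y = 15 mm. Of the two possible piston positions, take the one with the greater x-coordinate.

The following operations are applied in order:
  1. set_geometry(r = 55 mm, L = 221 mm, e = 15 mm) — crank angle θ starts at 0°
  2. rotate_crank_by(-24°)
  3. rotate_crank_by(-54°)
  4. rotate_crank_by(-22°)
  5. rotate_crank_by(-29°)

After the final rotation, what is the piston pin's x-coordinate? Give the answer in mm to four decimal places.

178.7105

set_geometry: r = 55 mm, L = 221 mm, e = 15 mm; θ ← 0°
rotate_crank_by(-24°): θ ← 0° -24° = -24°
rotate_crank_by(-54°): θ ← -24° -54° = -78°
rotate_crank_by(-22°): θ ← -78° -22° = -100°
rotate_crank_by(-29°): θ ← -100° -29° = -129°
crank pin P = (r cos θ, r sin θ) = (-34.612622, -42.743028)
h = r sin θ − e = -42.743028 − 15 = -57.743028
x = r cos θ + √(L² − h²) = -34.612622 + √(48841.0 − 3334.2573) = -34.612622 + 213.323095 = 178.710473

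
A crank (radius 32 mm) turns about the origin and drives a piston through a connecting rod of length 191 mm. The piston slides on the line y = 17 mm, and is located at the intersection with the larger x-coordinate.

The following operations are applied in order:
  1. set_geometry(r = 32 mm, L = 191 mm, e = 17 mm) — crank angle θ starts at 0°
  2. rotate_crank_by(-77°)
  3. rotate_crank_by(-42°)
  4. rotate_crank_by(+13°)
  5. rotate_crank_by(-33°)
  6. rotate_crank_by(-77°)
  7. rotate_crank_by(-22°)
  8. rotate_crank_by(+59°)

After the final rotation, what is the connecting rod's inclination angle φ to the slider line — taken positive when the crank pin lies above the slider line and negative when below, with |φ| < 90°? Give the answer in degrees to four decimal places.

-5.2746

set_geometry: r = 32 mm, L = 191 mm, e = 17 mm; θ ← 0°
rotate_crank_by(-77°): θ ← 0° -77° = -77°
rotate_crank_by(-42°): θ ← -77° -42° = -119°
rotate_crank_by(+13°): θ ← -119° +13° = -106°
rotate_crank_by(-33°): θ ← -106° -33° = -139°
rotate_crank_by(-77°): θ ← -139° -77° = -216°
rotate_crank_by(-22°): θ ← -216° -22° = -238°
rotate_crank_by(+59°): θ ← -238° +59° = -179°
crank pin P = (r cos θ, r sin θ) = (-31.995126, -0.558477)
h = r sin θ − e = -0.558477 − 17 = -17.558477
sin φ = h / L = -17.558477 / 191 = -0.09192920
φ = arcsin(-0.09192920) = -5.274602°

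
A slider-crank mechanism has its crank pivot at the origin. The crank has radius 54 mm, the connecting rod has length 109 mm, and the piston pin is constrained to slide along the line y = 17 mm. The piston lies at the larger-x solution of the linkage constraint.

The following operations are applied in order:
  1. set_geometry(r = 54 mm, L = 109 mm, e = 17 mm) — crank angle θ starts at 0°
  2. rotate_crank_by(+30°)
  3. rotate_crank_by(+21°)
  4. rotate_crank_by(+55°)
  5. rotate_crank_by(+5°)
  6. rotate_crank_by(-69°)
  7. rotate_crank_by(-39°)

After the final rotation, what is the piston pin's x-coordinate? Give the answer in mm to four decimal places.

162.0005

set_geometry: r = 54 mm, L = 109 mm, e = 17 mm; θ ← 0°
rotate_crank_by(+30°): θ ← 0° +30° = 30°
rotate_crank_by(+21°): θ ← 30° +21° = 51°
rotate_crank_by(+55°): θ ← 51° +55° = 106°
rotate_crank_by(+5°): θ ← 106° +5° = 111°
rotate_crank_by(-69°): θ ← 111° -69° = 42°
rotate_crank_by(-39°): θ ← 42° -39° = 3°
crank pin P = (r cos θ, r sin θ) = (53.925995, 2.826142)
h = r sin θ − e = 2.826142 − 17 = -14.173858
x = r cos θ + √(L² − h²) = 53.925995 + √(11881.0 − 200.8983) = 53.925995 + 108.074519 = 162.000514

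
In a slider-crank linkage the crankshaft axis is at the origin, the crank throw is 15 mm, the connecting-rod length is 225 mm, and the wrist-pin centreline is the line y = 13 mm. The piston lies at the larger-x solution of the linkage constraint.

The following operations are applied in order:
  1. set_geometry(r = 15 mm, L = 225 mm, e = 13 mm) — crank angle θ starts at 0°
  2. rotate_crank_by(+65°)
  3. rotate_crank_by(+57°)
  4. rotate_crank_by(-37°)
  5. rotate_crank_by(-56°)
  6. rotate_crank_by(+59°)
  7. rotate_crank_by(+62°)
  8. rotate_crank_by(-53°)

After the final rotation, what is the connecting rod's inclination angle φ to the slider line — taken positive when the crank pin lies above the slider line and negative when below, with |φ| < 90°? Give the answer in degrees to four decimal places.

0.4808

set_geometry: r = 15 mm, L = 225 mm, e = 13 mm; θ ← 0°
rotate_crank_by(+65°): θ ← 0° +65° = 65°
rotate_crank_by(+57°): θ ← 65° +57° = 122°
rotate_crank_by(-37°): θ ← 122° -37° = 85°
rotate_crank_by(-56°): θ ← 85° -56° = 29°
rotate_crank_by(+59°): θ ← 29° +59° = 88°
rotate_crank_by(+62°): θ ← 88° +62° = 150°
rotate_crank_by(-53°): θ ← 150° -53° = 97°
crank pin P = (r cos θ, r sin θ) = (-1.828040, 14.888192)
h = r sin θ − e = 14.888192 − 13 = 1.888192
sin φ = h / L = 1.888192 / 225 = 0.00839197
φ = arcsin(0.00839197) = 0.480830°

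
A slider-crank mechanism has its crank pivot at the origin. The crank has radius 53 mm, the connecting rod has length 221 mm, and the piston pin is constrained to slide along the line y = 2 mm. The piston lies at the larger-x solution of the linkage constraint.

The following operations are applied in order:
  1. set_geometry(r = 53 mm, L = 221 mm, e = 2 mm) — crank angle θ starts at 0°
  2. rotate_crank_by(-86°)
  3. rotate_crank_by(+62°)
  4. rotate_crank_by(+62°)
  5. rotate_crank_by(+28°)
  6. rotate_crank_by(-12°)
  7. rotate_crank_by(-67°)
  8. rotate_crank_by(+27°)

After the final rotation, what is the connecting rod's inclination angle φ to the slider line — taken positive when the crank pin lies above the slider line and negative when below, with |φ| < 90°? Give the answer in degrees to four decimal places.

set_geometry: r = 53 mm, L = 221 mm, e = 2 mm; θ ← 0°
rotate_crank_by(-86°): θ ← 0° -86° = -86°
rotate_crank_by(+62°): θ ← -86° +62° = -24°
rotate_crank_by(+62°): θ ← -24° +62° = 38°
rotate_crank_by(+28°): θ ← 38° +28° = 66°
rotate_crank_by(-12°): θ ← 66° -12° = 54°
rotate_crank_by(-67°): θ ← 54° -67° = -13°
rotate_crank_by(+27°): θ ← -13° +27° = 14°
crank pin P = (r cos θ, r sin θ) = (51.425673, 12.821860)
h = r sin θ − e = 12.821860 − 2 = 10.821860
sin φ = h / L = 10.821860 / 221 = 0.04896769
φ = arcsin(0.04896769) = 2.806765°

2.8068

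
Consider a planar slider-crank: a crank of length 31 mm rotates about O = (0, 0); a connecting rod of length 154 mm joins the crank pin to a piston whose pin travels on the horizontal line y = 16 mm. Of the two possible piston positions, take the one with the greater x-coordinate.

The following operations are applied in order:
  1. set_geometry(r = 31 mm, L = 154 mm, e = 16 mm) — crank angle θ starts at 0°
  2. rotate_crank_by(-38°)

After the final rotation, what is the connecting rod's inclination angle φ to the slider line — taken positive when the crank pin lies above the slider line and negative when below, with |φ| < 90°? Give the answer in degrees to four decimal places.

set_geometry: r = 31 mm, L = 154 mm, e = 16 mm; θ ← 0°
rotate_crank_by(-38°): θ ← 0° -38° = -38°
crank pin P = (r cos θ, r sin θ) = (24.428333, -19.085506)
h = r sin θ − e = -19.085506 − 16 = -35.085506
sin φ = h / L = -35.085506 / 154 = -0.22782796
φ = arcsin(-0.22782796) = -13.169228°

-13.1692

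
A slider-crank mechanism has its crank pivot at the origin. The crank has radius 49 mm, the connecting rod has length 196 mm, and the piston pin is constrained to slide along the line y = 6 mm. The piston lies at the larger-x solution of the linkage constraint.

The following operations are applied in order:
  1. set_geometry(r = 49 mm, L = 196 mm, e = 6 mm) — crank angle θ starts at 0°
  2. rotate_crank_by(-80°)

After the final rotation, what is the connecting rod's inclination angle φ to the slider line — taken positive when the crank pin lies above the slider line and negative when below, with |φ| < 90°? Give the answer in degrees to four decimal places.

-16.0702

set_geometry: r = 49 mm, L = 196 mm, e = 6 mm; θ ← 0°
rotate_crank_by(-80°): θ ← 0° -80° = -80°
crank pin P = (r cos θ, r sin θ) = (8.508761, -48.255580)
h = r sin θ − e = -48.255580 − 6 = -54.255580
sin φ = h / L = -54.255580 / 196 = -0.27681418
φ = arcsin(-0.27681418) = -16.070157°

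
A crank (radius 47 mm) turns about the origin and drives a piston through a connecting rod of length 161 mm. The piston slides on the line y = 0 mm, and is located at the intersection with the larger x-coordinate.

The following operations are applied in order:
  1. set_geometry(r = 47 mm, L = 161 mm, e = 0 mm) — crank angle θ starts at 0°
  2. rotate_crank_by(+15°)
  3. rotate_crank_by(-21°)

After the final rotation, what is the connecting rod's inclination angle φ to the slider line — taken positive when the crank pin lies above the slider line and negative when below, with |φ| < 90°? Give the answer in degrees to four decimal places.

set_geometry: r = 47 mm, L = 161 mm, e = 0 mm; θ ← 0°
rotate_crank_by(+15°): θ ← 0° +15° = 15°
rotate_crank_by(-21°): θ ← 15° -21° = -6°
crank pin P = (r cos θ, r sin θ) = (46.742529, -4.912838)
h = r sin θ − e = -4.912838 − 0 = -4.912838
sin φ = h / L = -4.912838 / 161 = -0.03051452
φ = arcsin(-0.03051452) = -1.748625°

-1.7486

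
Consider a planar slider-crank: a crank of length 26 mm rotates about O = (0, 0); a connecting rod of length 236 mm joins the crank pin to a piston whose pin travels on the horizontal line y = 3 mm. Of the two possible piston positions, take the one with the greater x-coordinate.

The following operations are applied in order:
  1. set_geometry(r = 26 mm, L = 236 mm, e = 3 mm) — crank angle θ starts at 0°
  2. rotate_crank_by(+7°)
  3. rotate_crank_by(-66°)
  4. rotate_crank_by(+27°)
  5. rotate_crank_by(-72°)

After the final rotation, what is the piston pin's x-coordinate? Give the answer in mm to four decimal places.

set_geometry: r = 26 mm, L = 236 mm, e = 3 mm; θ ← 0°
rotate_crank_by(+7°): θ ← 0° +7° = 7°
rotate_crank_by(-66°): θ ← 7° -66° = -59°
rotate_crank_by(+27°): θ ← -59° +27° = -32°
rotate_crank_by(-72°): θ ← -32° -72° = -104°
crank pin P = (r cos θ, r sin θ) = (-6.289969, -25.227689)
h = r sin θ − e = -25.227689 − 3 = -28.227689
x = r cos θ + √(L² − h²) = -6.289969 + √(55696.0 − 796.8024) = -6.289969 + 234.305778 = 228.015809

228.0158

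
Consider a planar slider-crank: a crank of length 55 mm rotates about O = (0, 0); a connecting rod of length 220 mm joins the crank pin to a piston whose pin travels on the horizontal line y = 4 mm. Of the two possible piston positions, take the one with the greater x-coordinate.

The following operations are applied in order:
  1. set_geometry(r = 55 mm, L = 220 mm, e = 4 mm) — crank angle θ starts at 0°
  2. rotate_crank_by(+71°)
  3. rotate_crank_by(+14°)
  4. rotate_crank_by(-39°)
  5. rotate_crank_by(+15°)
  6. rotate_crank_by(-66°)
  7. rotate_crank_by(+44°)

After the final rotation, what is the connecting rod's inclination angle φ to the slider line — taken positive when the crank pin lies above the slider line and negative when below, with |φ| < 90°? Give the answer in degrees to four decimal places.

7.9986

set_geometry: r = 55 mm, L = 220 mm, e = 4 mm; θ ← 0°
rotate_crank_by(+71°): θ ← 0° +71° = 71°
rotate_crank_by(+14°): θ ← 71° +14° = 85°
rotate_crank_by(-39°): θ ← 85° -39° = 46°
rotate_crank_by(+15°): θ ← 46° +15° = 61°
rotate_crank_by(-66°): θ ← 61° -66° = -5°
rotate_crank_by(+44°): θ ← -5° +44° = 39°
crank pin P = (r cos θ, r sin θ) = (42.743028, 34.612622)
h = r sin θ − e = 34.612622 − 4 = 30.612622
sin φ = h / L = 30.612622 / 220 = 0.13914828
φ = arcsin(0.13914828) = 7.998564°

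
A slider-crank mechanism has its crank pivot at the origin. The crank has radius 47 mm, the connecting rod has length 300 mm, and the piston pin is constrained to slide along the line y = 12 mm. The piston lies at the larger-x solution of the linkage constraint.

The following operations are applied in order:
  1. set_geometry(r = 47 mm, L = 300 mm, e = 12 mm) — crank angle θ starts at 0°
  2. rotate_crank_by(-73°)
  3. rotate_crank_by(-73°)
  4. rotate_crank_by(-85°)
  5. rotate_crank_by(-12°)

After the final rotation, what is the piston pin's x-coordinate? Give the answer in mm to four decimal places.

set_geometry: r = 47 mm, L = 300 mm, e = 12 mm; θ ← 0°
rotate_crank_by(-73°): θ ← 0° -73° = -73°
rotate_crank_by(-73°): θ ← -73° -73° = -146°
rotate_crank_by(-85°): θ ← -146° -85° = -231°
rotate_crank_by(-12°): θ ← -231° -12° = -243°
crank pin P = (r cos θ, r sin θ) = (-21.337553, 41.877307)
h = r sin θ − e = 41.877307 − 12 = 29.877307
x = r cos θ + √(L² − h²) = -21.337553 + √(90000.0 − 892.6535) = -21.337553 + 298.508537 = 277.170983

277.1710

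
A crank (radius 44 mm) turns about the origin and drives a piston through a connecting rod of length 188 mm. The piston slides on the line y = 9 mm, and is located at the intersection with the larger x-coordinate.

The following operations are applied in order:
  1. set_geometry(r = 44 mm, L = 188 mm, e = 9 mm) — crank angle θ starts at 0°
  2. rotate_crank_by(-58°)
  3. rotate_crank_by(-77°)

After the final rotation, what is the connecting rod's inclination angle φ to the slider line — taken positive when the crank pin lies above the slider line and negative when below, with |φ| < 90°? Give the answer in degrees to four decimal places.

-12.3196

set_geometry: r = 44 mm, L = 188 mm, e = 9 mm; θ ← 0°
rotate_crank_by(-58°): θ ← 0° -58° = -58°
rotate_crank_by(-77°): θ ← -58° -77° = -135°
crank pin P = (r cos θ, r sin θ) = (-31.112698, -31.112698)
h = r sin θ − e = -31.112698 − 9 = -40.112698
sin φ = h / L = -40.112698 / 188 = -0.21336542
φ = arcsin(-0.21336542) = -12.319648°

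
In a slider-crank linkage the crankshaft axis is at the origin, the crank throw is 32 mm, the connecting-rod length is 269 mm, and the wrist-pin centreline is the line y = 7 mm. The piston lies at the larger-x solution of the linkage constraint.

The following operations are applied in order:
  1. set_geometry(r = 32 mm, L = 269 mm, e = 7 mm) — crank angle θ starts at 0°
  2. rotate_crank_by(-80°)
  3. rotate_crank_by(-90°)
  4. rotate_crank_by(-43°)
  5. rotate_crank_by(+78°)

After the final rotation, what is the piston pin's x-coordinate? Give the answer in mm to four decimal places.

set_geometry: r = 32 mm, L = 269 mm, e = 7 mm; θ ← 0°
rotate_crank_by(-80°): θ ← 0° -80° = -80°
rotate_crank_by(-90°): θ ← -80° -90° = -170°
rotate_crank_by(-43°): θ ← -170° -43° = -213°
rotate_crank_by(+78°): θ ← -213° +78° = -135°
crank pin P = (r cos θ, r sin θ) = (-22.627417, -22.627417)
h = r sin θ − e = -22.627417 − 7 = -29.627417
x = r cos θ + √(L² − h²) = -22.627417 + √(72361.0 − 877.7838) = -22.627417 + 267.363453 = 244.736036

244.7360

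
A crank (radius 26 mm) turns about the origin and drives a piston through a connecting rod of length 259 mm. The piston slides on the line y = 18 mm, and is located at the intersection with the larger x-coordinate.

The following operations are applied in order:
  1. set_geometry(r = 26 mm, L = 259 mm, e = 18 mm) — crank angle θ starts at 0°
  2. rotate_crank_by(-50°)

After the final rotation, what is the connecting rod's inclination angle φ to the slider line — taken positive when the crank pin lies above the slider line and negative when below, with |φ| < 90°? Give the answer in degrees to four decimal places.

-8.4183

set_geometry: r = 26 mm, L = 259 mm, e = 18 mm; θ ← 0°
rotate_crank_by(-50°): θ ← 0° -50° = -50°
crank pin P = (r cos θ, r sin θ) = (16.712478, -19.917156)
h = r sin θ − e = -19.917156 − 18 = -37.917156
sin φ = h / L = -37.917156 / 259 = -0.14639828
φ = arcsin(-0.14639828) = -8.418259°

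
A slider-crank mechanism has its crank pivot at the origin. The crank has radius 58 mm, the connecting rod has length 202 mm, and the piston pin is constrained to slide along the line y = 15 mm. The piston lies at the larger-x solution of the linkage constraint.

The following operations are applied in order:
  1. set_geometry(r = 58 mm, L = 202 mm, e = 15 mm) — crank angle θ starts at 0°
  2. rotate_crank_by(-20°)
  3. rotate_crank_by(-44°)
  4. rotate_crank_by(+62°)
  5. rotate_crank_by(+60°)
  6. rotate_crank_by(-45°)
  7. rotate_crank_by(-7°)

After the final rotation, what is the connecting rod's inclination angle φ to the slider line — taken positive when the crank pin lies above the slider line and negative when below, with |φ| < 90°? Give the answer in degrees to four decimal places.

-2.5358

set_geometry: r = 58 mm, L = 202 mm, e = 15 mm; θ ← 0°
rotate_crank_by(-20°): θ ← 0° -20° = -20°
rotate_crank_by(-44°): θ ← -20° -44° = -64°
rotate_crank_by(+62°): θ ← -64° +62° = -2°
rotate_crank_by(+60°): θ ← -2° +60° = 58°
rotate_crank_by(-45°): θ ← 58° -45° = 13°
rotate_crank_by(-7°): θ ← 13° -7° = 6°
crank pin P = (r cos θ, r sin θ) = (57.682270, 6.062651)
h = r sin θ − e = 6.062651 − 15 = -8.937349
sin φ = h / L = -8.937349 / 202 = -0.04424430
φ = arcsin(-0.04424430) = -2.535840°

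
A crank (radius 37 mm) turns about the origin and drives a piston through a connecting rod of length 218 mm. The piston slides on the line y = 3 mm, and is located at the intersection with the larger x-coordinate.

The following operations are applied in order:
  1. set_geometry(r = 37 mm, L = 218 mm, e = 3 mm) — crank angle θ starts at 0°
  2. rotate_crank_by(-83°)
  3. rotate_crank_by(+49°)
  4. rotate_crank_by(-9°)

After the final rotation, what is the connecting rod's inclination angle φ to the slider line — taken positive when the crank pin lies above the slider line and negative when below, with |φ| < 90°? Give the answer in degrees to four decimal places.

set_geometry: r = 37 mm, L = 218 mm, e = 3 mm; θ ← 0°
rotate_crank_by(-83°): θ ← 0° -83° = -83°
rotate_crank_by(+49°): θ ← -83° +49° = -34°
rotate_crank_by(-9°): θ ← -34° -9° = -43°
crank pin P = (r cos θ, r sin θ) = (27.060087, -25.233939)
h = r sin θ − e = -25.233939 − 3 = -28.233939
sin φ = h / L = -28.233939 / 218 = -0.12951348
φ = arcsin(-0.12951348) = -7.441479°

-7.4415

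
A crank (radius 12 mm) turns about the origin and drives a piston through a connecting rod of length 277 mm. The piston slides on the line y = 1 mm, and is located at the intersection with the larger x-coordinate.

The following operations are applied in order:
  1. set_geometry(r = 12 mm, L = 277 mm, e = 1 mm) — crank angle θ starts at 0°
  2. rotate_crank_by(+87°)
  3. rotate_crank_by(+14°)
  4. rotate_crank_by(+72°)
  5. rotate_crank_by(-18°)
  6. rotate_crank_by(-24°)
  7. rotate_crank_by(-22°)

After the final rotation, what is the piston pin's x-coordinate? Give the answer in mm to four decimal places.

272.8999

set_geometry: r = 12 mm, L = 277 mm, e = 1 mm; θ ← 0°
rotate_crank_by(+87°): θ ← 0° +87° = 87°
rotate_crank_by(+14°): θ ← 87° +14° = 101°
rotate_crank_by(+72°): θ ← 101° +72° = 173°
rotate_crank_by(-18°): θ ← 173° -18° = 155°
rotate_crank_by(-24°): θ ← 155° -24° = 131°
rotate_crank_by(-22°): θ ← 131° -22° = 109°
crank pin P = (r cos θ, r sin θ) = (-3.906818, 11.346223)
h = r sin θ − e = 11.346223 − 1 = 10.346223
x = r cos θ + √(L² − h²) = -3.906818 + √(76729.0 − 107.0443) = -3.906818 + 276.806712 = 272.899894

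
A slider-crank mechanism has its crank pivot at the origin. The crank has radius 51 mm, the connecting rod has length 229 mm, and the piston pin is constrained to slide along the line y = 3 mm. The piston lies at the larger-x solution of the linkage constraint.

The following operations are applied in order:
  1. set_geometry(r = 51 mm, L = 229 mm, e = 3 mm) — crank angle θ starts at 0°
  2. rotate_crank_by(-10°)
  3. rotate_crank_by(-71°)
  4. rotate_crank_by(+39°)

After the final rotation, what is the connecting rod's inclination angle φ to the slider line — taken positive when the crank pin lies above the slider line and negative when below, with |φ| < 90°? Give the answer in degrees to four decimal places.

set_geometry: r = 51 mm, L = 229 mm, e = 3 mm; θ ← 0°
rotate_crank_by(-10°): θ ← 0° -10° = -10°
rotate_crank_by(-71°): θ ← -10° -71° = -81°
rotate_crank_by(+39°): θ ← -81° +39° = -42°
crank pin P = (r cos θ, r sin θ) = (37.900386, -34.125661)
h = r sin θ − e = -34.125661 − 3 = -37.125661
sin φ = h / L = -37.125661 / 229 = -0.16212079
φ = arcsin(-0.16212079) = -9.330016°

-9.3300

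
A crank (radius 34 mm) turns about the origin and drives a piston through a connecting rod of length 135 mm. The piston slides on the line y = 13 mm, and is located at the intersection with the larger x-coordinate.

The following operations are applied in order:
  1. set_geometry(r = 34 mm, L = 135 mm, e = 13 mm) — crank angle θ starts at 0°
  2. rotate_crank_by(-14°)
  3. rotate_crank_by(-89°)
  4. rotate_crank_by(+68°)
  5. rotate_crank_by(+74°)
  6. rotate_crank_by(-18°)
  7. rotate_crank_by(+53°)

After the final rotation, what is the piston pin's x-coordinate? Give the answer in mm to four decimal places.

set_geometry: r = 34 mm, L = 135 mm, e = 13 mm; θ ← 0°
rotate_crank_by(-14°): θ ← 0° -14° = -14°
rotate_crank_by(-89°): θ ← -14° -89° = -103°
rotate_crank_by(+68°): θ ← -103° +68° = -35°
rotate_crank_by(+74°): θ ← -35° +74° = 39°
rotate_crank_by(-18°): θ ← 39° -18° = 21°
rotate_crank_by(+53°): θ ← 21° +53° = 74°
crank pin P = (r cos θ, r sin θ) = (9.371670, 32.682898)
h = r sin θ − e = 32.682898 − 13 = 19.682898
x = r cos θ + √(L² − h²) = 9.371670 + √(18225.0 − 387.4165) = 9.371670 + 133.557417 = 142.929087

142.9291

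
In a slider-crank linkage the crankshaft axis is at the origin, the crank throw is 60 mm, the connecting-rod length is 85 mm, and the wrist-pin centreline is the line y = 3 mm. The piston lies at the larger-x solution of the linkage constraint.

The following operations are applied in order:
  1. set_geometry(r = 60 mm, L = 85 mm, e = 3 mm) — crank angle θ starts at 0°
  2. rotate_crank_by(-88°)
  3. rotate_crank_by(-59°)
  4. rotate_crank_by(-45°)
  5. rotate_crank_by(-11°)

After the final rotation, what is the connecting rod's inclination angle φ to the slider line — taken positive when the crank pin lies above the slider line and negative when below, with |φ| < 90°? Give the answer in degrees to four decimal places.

13.9170

set_geometry: r = 60 mm, L = 85 mm, e = 3 mm; θ ← 0°
rotate_crank_by(-88°): θ ← 0° -88° = -88°
rotate_crank_by(-59°): θ ← -88° -59° = -147°
rotate_crank_by(-45°): θ ← -147° -45° = -192°
rotate_crank_by(-11°): θ ← -192° -11° = -203°
crank pin P = (r cos θ, r sin θ) = (-55.230291, 23.443868)
h = r sin θ − e = 23.443868 − 3 = 20.443868
sin φ = h / L = 20.443868 / 85 = 0.24051609
φ = arcsin(0.24051609) = 13.917002°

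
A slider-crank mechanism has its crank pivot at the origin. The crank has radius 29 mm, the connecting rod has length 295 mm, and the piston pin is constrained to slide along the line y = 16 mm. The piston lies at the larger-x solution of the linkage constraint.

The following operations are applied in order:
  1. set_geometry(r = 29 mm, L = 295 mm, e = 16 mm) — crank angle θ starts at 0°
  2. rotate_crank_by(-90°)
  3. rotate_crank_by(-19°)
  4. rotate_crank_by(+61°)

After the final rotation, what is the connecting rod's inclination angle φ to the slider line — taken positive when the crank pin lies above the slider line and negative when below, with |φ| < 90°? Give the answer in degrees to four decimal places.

-7.3131

set_geometry: r = 29 mm, L = 295 mm, e = 16 mm; θ ← 0°
rotate_crank_by(-90°): θ ← 0° -90° = -90°
rotate_crank_by(-19°): θ ← -90° -19° = -109°
rotate_crank_by(+61°): θ ← -109° +61° = -48°
crank pin P = (r cos θ, r sin θ) = (19.404788, -21.551200)
h = r sin θ − e = -21.551200 − 16 = -37.551200
sin φ = h / L = -37.551200 / 295 = -0.12729220
φ = arcsin(-0.12729220) = -7.313147°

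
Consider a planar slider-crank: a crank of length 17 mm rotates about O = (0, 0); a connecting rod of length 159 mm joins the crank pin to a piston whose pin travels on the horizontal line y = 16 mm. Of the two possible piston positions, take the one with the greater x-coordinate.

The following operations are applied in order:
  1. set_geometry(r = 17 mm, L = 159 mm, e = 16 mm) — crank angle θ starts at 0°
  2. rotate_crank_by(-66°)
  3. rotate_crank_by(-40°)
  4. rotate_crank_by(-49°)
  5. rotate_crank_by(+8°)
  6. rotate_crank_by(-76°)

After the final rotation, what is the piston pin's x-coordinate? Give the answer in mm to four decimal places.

set_geometry: r = 17 mm, L = 159 mm, e = 16 mm; θ ← 0°
rotate_crank_by(-66°): θ ← 0° -66° = -66°
rotate_crank_by(-40°): θ ← -66° -40° = -106°
rotate_crank_by(-49°): θ ← -106° -49° = -155°
rotate_crank_by(+8°): θ ← -155° +8° = -147°
rotate_crank_by(-76°): θ ← -147° -76° = -223°
crank pin P = (r cos θ, r sin θ) = (-12.433013, 11.593972)
h = r sin θ − e = 11.593972 − 16 = -4.406028
x = r cos θ + √(L² − h²) = -12.433013 + √(25281.0 − 19.4131) = -12.433013 + 158.938941 = 146.505928

146.5059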